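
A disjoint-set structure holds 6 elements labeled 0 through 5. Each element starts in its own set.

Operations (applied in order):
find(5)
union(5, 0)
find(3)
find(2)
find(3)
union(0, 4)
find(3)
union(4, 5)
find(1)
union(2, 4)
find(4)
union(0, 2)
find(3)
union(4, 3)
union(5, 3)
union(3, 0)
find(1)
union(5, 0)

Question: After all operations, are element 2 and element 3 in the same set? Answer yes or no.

Answer: yes

Derivation:
Step 1: find(5) -> no change; set of 5 is {5}
Step 2: union(5, 0) -> merged; set of 5 now {0, 5}
Step 3: find(3) -> no change; set of 3 is {3}
Step 4: find(2) -> no change; set of 2 is {2}
Step 5: find(3) -> no change; set of 3 is {3}
Step 6: union(0, 4) -> merged; set of 0 now {0, 4, 5}
Step 7: find(3) -> no change; set of 3 is {3}
Step 8: union(4, 5) -> already same set; set of 4 now {0, 4, 5}
Step 9: find(1) -> no change; set of 1 is {1}
Step 10: union(2, 4) -> merged; set of 2 now {0, 2, 4, 5}
Step 11: find(4) -> no change; set of 4 is {0, 2, 4, 5}
Step 12: union(0, 2) -> already same set; set of 0 now {0, 2, 4, 5}
Step 13: find(3) -> no change; set of 3 is {3}
Step 14: union(4, 3) -> merged; set of 4 now {0, 2, 3, 4, 5}
Step 15: union(5, 3) -> already same set; set of 5 now {0, 2, 3, 4, 5}
Step 16: union(3, 0) -> already same set; set of 3 now {0, 2, 3, 4, 5}
Step 17: find(1) -> no change; set of 1 is {1}
Step 18: union(5, 0) -> already same set; set of 5 now {0, 2, 3, 4, 5}
Set of 2: {0, 2, 3, 4, 5}; 3 is a member.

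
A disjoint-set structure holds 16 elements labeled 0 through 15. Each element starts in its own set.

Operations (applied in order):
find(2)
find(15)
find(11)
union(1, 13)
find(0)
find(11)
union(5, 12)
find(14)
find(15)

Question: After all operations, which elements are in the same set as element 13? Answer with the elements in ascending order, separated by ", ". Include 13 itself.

Step 1: find(2) -> no change; set of 2 is {2}
Step 2: find(15) -> no change; set of 15 is {15}
Step 3: find(11) -> no change; set of 11 is {11}
Step 4: union(1, 13) -> merged; set of 1 now {1, 13}
Step 5: find(0) -> no change; set of 0 is {0}
Step 6: find(11) -> no change; set of 11 is {11}
Step 7: union(5, 12) -> merged; set of 5 now {5, 12}
Step 8: find(14) -> no change; set of 14 is {14}
Step 9: find(15) -> no change; set of 15 is {15}
Component of 13: {1, 13}

Answer: 1, 13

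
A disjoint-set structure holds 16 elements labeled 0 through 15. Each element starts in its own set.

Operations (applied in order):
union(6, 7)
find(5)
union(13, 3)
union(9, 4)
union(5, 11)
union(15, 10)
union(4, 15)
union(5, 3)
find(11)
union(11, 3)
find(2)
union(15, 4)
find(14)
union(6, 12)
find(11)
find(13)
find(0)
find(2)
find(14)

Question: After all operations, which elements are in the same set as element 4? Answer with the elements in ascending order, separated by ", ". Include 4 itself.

Answer: 4, 9, 10, 15

Derivation:
Step 1: union(6, 7) -> merged; set of 6 now {6, 7}
Step 2: find(5) -> no change; set of 5 is {5}
Step 3: union(13, 3) -> merged; set of 13 now {3, 13}
Step 4: union(9, 4) -> merged; set of 9 now {4, 9}
Step 5: union(5, 11) -> merged; set of 5 now {5, 11}
Step 6: union(15, 10) -> merged; set of 15 now {10, 15}
Step 7: union(4, 15) -> merged; set of 4 now {4, 9, 10, 15}
Step 8: union(5, 3) -> merged; set of 5 now {3, 5, 11, 13}
Step 9: find(11) -> no change; set of 11 is {3, 5, 11, 13}
Step 10: union(11, 3) -> already same set; set of 11 now {3, 5, 11, 13}
Step 11: find(2) -> no change; set of 2 is {2}
Step 12: union(15, 4) -> already same set; set of 15 now {4, 9, 10, 15}
Step 13: find(14) -> no change; set of 14 is {14}
Step 14: union(6, 12) -> merged; set of 6 now {6, 7, 12}
Step 15: find(11) -> no change; set of 11 is {3, 5, 11, 13}
Step 16: find(13) -> no change; set of 13 is {3, 5, 11, 13}
Step 17: find(0) -> no change; set of 0 is {0}
Step 18: find(2) -> no change; set of 2 is {2}
Step 19: find(14) -> no change; set of 14 is {14}
Component of 4: {4, 9, 10, 15}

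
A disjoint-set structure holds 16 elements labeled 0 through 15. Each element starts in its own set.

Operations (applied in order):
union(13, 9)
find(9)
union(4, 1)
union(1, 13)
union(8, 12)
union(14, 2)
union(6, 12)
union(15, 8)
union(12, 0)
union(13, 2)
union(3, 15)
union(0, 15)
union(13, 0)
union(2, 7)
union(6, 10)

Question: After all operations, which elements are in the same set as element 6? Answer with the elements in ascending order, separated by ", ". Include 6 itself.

Answer: 0, 1, 2, 3, 4, 6, 7, 8, 9, 10, 12, 13, 14, 15

Derivation:
Step 1: union(13, 9) -> merged; set of 13 now {9, 13}
Step 2: find(9) -> no change; set of 9 is {9, 13}
Step 3: union(4, 1) -> merged; set of 4 now {1, 4}
Step 4: union(1, 13) -> merged; set of 1 now {1, 4, 9, 13}
Step 5: union(8, 12) -> merged; set of 8 now {8, 12}
Step 6: union(14, 2) -> merged; set of 14 now {2, 14}
Step 7: union(6, 12) -> merged; set of 6 now {6, 8, 12}
Step 8: union(15, 8) -> merged; set of 15 now {6, 8, 12, 15}
Step 9: union(12, 0) -> merged; set of 12 now {0, 6, 8, 12, 15}
Step 10: union(13, 2) -> merged; set of 13 now {1, 2, 4, 9, 13, 14}
Step 11: union(3, 15) -> merged; set of 3 now {0, 3, 6, 8, 12, 15}
Step 12: union(0, 15) -> already same set; set of 0 now {0, 3, 6, 8, 12, 15}
Step 13: union(13, 0) -> merged; set of 13 now {0, 1, 2, 3, 4, 6, 8, 9, 12, 13, 14, 15}
Step 14: union(2, 7) -> merged; set of 2 now {0, 1, 2, 3, 4, 6, 7, 8, 9, 12, 13, 14, 15}
Step 15: union(6, 10) -> merged; set of 6 now {0, 1, 2, 3, 4, 6, 7, 8, 9, 10, 12, 13, 14, 15}
Component of 6: {0, 1, 2, 3, 4, 6, 7, 8, 9, 10, 12, 13, 14, 15}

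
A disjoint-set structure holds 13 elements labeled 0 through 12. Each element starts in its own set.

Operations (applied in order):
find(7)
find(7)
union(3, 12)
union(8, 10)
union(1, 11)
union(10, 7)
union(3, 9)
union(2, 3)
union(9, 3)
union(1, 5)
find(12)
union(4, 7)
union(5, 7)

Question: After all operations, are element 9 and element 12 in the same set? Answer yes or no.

Answer: yes

Derivation:
Step 1: find(7) -> no change; set of 7 is {7}
Step 2: find(7) -> no change; set of 7 is {7}
Step 3: union(3, 12) -> merged; set of 3 now {3, 12}
Step 4: union(8, 10) -> merged; set of 8 now {8, 10}
Step 5: union(1, 11) -> merged; set of 1 now {1, 11}
Step 6: union(10, 7) -> merged; set of 10 now {7, 8, 10}
Step 7: union(3, 9) -> merged; set of 3 now {3, 9, 12}
Step 8: union(2, 3) -> merged; set of 2 now {2, 3, 9, 12}
Step 9: union(9, 3) -> already same set; set of 9 now {2, 3, 9, 12}
Step 10: union(1, 5) -> merged; set of 1 now {1, 5, 11}
Step 11: find(12) -> no change; set of 12 is {2, 3, 9, 12}
Step 12: union(4, 7) -> merged; set of 4 now {4, 7, 8, 10}
Step 13: union(5, 7) -> merged; set of 5 now {1, 4, 5, 7, 8, 10, 11}
Set of 9: {2, 3, 9, 12}; 12 is a member.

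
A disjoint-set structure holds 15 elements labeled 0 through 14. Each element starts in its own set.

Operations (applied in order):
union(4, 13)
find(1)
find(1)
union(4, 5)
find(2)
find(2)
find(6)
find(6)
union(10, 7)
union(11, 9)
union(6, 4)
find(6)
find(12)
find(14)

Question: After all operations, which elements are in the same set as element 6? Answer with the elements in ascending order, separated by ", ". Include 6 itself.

Step 1: union(4, 13) -> merged; set of 4 now {4, 13}
Step 2: find(1) -> no change; set of 1 is {1}
Step 3: find(1) -> no change; set of 1 is {1}
Step 4: union(4, 5) -> merged; set of 4 now {4, 5, 13}
Step 5: find(2) -> no change; set of 2 is {2}
Step 6: find(2) -> no change; set of 2 is {2}
Step 7: find(6) -> no change; set of 6 is {6}
Step 8: find(6) -> no change; set of 6 is {6}
Step 9: union(10, 7) -> merged; set of 10 now {7, 10}
Step 10: union(11, 9) -> merged; set of 11 now {9, 11}
Step 11: union(6, 4) -> merged; set of 6 now {4, 5, 6, 13}
Step 12: find(6) -> no change; set of 6 is {4, 5, 6, 13}
Step 13: find(12) -> no change; set of 12 is {12}
Step 14: find(14) -> no change; set of 14 is {14}
Component of 6: {4, 5, 6, 13}

Answer: 4, 5, 6, 13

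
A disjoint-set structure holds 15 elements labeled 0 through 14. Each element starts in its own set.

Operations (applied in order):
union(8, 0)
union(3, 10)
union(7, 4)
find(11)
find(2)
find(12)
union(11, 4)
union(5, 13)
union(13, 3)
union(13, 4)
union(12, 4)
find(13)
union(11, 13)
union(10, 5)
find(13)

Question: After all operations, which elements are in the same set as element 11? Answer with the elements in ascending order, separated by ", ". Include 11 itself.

Step 1: union(8, 0) -> merged; set of 8 now {0, 8}
Step 2: union(3, 10) -> merged; set of 3 now {3, 10}
Step 3: union(7, 4) -> merged; set of 7 now {4, 7}
Step 4: find(11) -> no change; set of 11 is {11}
Step 5: find(2) -> no change; set of 2 is {2}
Step 6: find(12) -> no change; set of 12 is {12}
Step 7: union(11, 4) -> merged; set of 11 now {4, 7, 11}
Step 8: union(5, 13) -> merged; set of 5 now {5, 13}
Step 9: union(13, 3) -> merged; set of 13 now {3, 5, 10, 13}
Step 10: union(13, 4) -> merged; set of 13 now {3, 4, 5, 7, 10, 11, 13}
Step 11: union(12, 4) -> merged; set of 12 now {3, 4, 5, 7, 10, 11, 12, 13}
Step 12: find(13) -> no change; set of 13 is {3, 4, 5, 7, 10, 11, 12, 13}
Step 13: union(11, 13) -> already same set; set of 11 now {3, 4, 5, 7, 10, 11, 12, 13}
Step 14: union(10, 5) -> already same set; set of 10 now {3, 4, 5, 7, 10, 11, 12, 13}
Step 15: find(13) -> no change; set of 13 is {3, 4, 5, 7, 10, 11, 12, 13}
Component of 11: {3, 4, 5, 7, 10, 11, 12, 13}

Answer: 3, 4, 5, 7, 10, 11, 12, 13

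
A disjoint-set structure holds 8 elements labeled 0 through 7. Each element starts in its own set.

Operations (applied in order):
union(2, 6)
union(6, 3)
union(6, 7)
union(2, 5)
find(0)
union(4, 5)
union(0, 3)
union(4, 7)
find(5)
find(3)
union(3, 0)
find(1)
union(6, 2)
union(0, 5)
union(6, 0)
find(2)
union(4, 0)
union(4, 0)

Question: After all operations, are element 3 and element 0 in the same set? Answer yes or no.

Answer: yes

Derivation:
Step 1: union(2, 6) -> merged; set of 2 now {2, 6}
Step 2: union(6, 3) -> merged; set of 6 now {2, 3, 6}
Step 3: union(6, 7) -> merged; set of 6 now {2, 3, 6, 7}
Step 4: union(2, 5) -> merged; set of 2 now {2, 3, 5, 6, 7}
Step 5: find(0) -> no change; set of 0 is {0}
Step 6: union(4, 5) -> merged; set of 4 now {2, 3, 4, 5, 6, 7}
Step 7: union(0, 3) -> merged; set of 0 now {0, 2, 3, 4, 5, 6, 7}
Step 8: union(4, 7) -> already same set; set of 4 now {0, 2, 3, 4, 5, 6, 7}
Step 9: find(5) -> no change; set of 5 is {0, 2, 3, 4, 5, 6, 7}
Step 10: find(3) -> no change; set of 3 is {0, 2, 3, 4, 5, 6, 7}
Step 11: union(3, 0) -> already same set; set of 3 now {0, 2, 3, 4, 5, 6, 7}
Step 12: find(1) -> no change; set of 1 is {1}
Step 13: union(6, 2) -> already same set; set of 6 now {0, 2, 3, 4, 5, 6, 7}
Step 14: union(0, 5) -> already same set; set of 0 now {0, 2, 3, 4, 5, 6, 7}
Step 15: union(6, 0) -> already same set; set of 6 now {0, 2, 3, 4, 5, 6, 7}
Step 16: find(2) -> no change; set of 2 is {0, 2, 3, 4, 5, 6, 7}
Step 17: union(4, 0) -> already same set; set of 4 now {0, 2, 3, 4, 5, 6, 7}
Step 18: union(4, 0) -> already same set; set of 4 now {0, 2, 3, 4, 5, 6, 7}
Set of 3: {0, 2, 3, 4, 5, 6, 7}; 0 is a member.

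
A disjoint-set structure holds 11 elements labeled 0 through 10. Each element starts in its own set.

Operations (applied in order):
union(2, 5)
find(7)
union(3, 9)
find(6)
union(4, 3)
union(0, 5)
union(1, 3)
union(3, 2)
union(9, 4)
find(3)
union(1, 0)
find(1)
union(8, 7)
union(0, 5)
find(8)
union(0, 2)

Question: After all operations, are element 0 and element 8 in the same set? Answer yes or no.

Step 1: union(2, 5) -> merged; set of 2 now {2, 5}
Step 2: find(7) -> no change; set of 7 is {7}
Step 3: union(3, 9) -> merged; set of 3 now {3, 9}
Step 4: find(6) -> no change; set of 6 is {6}
Step 5: union(4, 3) -> merged; set of 4 now {3, 4, 9}
Step 6: union(0, 5) -> merged; set of 0 now {0, 2, 5}
Step 7: union(1, 3) -> merged; set of 1 now {1, 3, 4, 9}
Step 8: union(3, 2) -> merged; set of 3 now {0, 1, 2, 3, 4, 5, 9}
Step 9: union(9, 4) -> already same set; set of 9 now {0, 1, 2, 3, 4, 5, 9}
Step 10: find(3) -> no change; set of 3 is {0, 1, 2, 3, 4, 5, 9}
Step 11: union(1, 0) -> already same set; set of 1 now {0, 1, 2, 3, 4, 5, 9}
Step 12: find(1) -> no change; set of 1 is {0, 1, 2, 3, 4, 5, 9}
Step 13: union(8, 7) -> merged; set of 8 now {7, 8}
Step 14: union(0, 5) -> already same set; set of 0 now {0, 1, 2, 3, 4, 5, 9}
Step 15: find(8) -> no change; set of 8 is {7, 8}
Step 16: union(0, 2) -> already same set; set of 0 now {0, 1, 2, 3, 4, 5, 9}
Set of 0: {0, 1, 2, 3, 4, 5, 9}; 8 is not a member.

Answer: no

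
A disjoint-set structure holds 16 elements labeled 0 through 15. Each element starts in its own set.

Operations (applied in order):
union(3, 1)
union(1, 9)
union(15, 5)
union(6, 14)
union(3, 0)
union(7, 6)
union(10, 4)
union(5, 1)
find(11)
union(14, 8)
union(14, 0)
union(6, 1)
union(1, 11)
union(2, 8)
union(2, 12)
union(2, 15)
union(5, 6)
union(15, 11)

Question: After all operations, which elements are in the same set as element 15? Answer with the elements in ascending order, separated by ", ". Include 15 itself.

Step 1: union(3, 1) -> merged; set of 3 now {1, 3}
Step 2: union(1, 9) -> merged; set of 1 now {1, 3, 9}
Step 3: union(15, 5) -> merged; set of 15 now {5, 15}
Step 4: union(6, 14) -> merged; set of 6 now {6, 14}
Step 5: union(3, 0) -> merged; set of 3 now {0, 1, 3, 9}
Step 6: union(7, 6) -> merged; set of 7 now {6, 7, 14}
Step 7: union(10, 4) -> merged; set of 10 now {4, 10}
Step 8: union(5, 1) -> merged; set of 5 now {0, 1, 3, 5, 9, 15}
Step 9: find(11) -> no change; set of 11 is {11}
Step 10: union(14, 8) -> merged; set of 14 now {6, 7, 8, 14}
Step 11: union(14, 0) -> merged; set of 14 now {0, 1, 3, 5, 6, 7, 8, 9, 14, 15}
Step 12: union(6, 1) -> already same set; set of 6 now {0, 1, 3, 5, 6, 7, 8, 9, 14, 15}
Step 13: union(1, 11) -> merged; set of 1 now {0, 1, 3, 5, 6, 7, 8, 9, 11, 14, 15}
Step 14: union(2, 8) -> merged; set of 2 now {0, 1, 2, 3, 5, 6, 7, 8, 9, 11, 14, 15}
Step 15: union(2, 12) -> merged; set of 2 now {0, 1, 2, 3, 5, 6, 7, 8, 9, 11, 12, 14, 15}
Step 16: union(2, 15) -> already same set; set of 2 now {0, 1, 2, 3, 5, 6, 7, 8, 9, 11, 12, 14, 15}
Step 17: union(5, 6) -> already same set; set of 5 now {0, 1, 2, 3, 5, 6, 7, 8, 9, 11, 12, 14, 15}
Step 18: union(15, 11) -> already same set; set of 15 now {0, 1, 2, 3, 5, 6, 7, 8, 9, 11, 12, 14, 15}
Component of 15: {0, 1, 2, 3, 5, 6, 7, 8, 9, 11, 12, 14, 15}

Answer: 0, 1, 2, 3, 5, 6, 7, 8, 9, 11, 12, 14, 15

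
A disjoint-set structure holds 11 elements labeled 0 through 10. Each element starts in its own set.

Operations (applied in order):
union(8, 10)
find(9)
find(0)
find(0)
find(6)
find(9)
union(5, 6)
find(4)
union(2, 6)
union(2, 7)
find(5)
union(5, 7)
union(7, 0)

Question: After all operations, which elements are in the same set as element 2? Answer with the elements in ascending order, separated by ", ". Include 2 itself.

Step 1: union(8, 10) -> merged; set of 8 now {8, 10}
Step 2: find(9) -> no change; set of 9 is {9}
Step 3: find(0) -> no change; set of 0 is {0}
Step 4: find(0) -> no change; set of 0 is {0}
Step 5: find(6) -> no change; set of 6 is {6}
Step 6: find(9) -> no change; set of 9 is {9}
Step 7: union(5, 6) -> merged; set of 5 now {5, 6}
Step 8: find(4) -> no change; set of 4 is {4}
Step 9: union(2, 6) -> merged; set of 2 now {2, 5, 6}
Step 10: union(2, 7) -> merged; set of 2 now {2, 5, 6, 7}
Step 11: find(5) -> no change; set of 5 is {2, 5, 6, 7}
Step 12: union(5, 7) -> already same set; set of 5 now {2, 5, 6, 7}
Step 13: union(7, 0) -> merged; set of 7 now {0, 2, 5, 6, 7}
Component of 2: {0, 2, 5, 6, 7}

Answer: 0, 2, 5, 6, 7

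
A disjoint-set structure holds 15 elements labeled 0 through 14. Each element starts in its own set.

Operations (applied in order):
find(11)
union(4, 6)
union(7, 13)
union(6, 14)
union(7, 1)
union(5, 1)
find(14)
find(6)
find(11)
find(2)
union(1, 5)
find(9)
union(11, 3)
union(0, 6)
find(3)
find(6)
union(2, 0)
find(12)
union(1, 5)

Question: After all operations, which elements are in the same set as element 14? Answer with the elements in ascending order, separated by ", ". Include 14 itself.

Answer: 0, 2, 4, 6, 14

Derivation:
Step 1: find(11) -> no change; set of 11 is {11}
Step 2: union(4, 6) -> merged; set of 4 now {4, 6}
Step 3: union(7, 13) -> merged; set of 7 now {7, 13}
Step 4: union(6, 14) -> merged; set of 6 now {4, 6, 14}
Step 5: union(7, 1) -> merged; set of 7 now {1, 7, 13}
Step 6: union(5, 1) -> merged; set of 5 now {1, 5, 7, 13}
Step 7: find(14) -> no change; set of 14 is {4, 6, 14}
Step 8: find(6) -> no change; set of 6 is {4, 6, 14}
Step 9: find(11) -> no change; set of 11 is {11}
Step 10: find(2) -> no change; set of 2 is {2}
Step 11: union(1, 5) -> already same set; set of 1 now {1, 5, 7, 13}
Step 12: find(9) -> no change; set of 9 is {9}
Step 13: union(11, 3) -> merged; set of 11 now {3, 11}
Step 14: union(0, 6) -> merged; set of 0 now {0, 4, 6, 14}
Step 15: find(3) -> no change; set of 3 is {3, 11}
Step 16: find(6) -> no change; set of 6 is {0, 4, 6, 14}
Step 17: union(2, 0) -> merged; set of 2 now {0, 2, 4, 6, 14}
Step 18: find(12) -> no change; set of 12 is {12}
Step 19: union(1, 5) -> already same set; set of 1 now {1, 5, 7, 13}
Component of 14: {0, 2, 4, 6, 14}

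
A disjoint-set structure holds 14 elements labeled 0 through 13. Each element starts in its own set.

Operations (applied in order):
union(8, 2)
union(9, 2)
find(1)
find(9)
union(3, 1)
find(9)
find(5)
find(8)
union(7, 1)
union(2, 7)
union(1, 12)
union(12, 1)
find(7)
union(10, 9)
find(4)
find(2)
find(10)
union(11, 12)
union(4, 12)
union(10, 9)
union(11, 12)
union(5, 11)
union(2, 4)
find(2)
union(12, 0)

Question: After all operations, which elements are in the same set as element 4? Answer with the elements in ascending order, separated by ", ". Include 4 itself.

Answer: 0, 1, 2, 3, 4, 5, 7, 8, 9, 10, 11, 12

Derivation:
Step 1: union(8, 2) -> merged; set of 8 now {2, 8}
Step 2: union(9, 2) -> merged; set of 9 now {2, 8, 9}
Step 3: find(1) -> no change; set of 1 is {1}
Step 4: find(9) -> no change; set of 9 is {2, 8, 9}
Step 5: union(3, 1) -> merged; set of 3 now {1, 3}
Step 6: find(9) -> no change; set of 9 is {2, 8, 9}
Step 7: find(5) -> no change; set of 5 is {5}
Step 8: find(8) -> no change; set of 8 is {2, 8, 9}
Step 9: union(7, 1) -> merged; set of 7 now {1, 3, 7}
Step 10: union(2, 7) -> merged; set of 2 now {1, 2, 3, 7, 8, 9}
Step 11: union(1, 12) -> merged; set of 1 now {1, 2, 3, 7, 8, 9, 12}
Step 12: union(12, 1) -> already same set; set of 12 now {1, 2, 3, 7, 8, 9, 12}
Step 13: find(7) -> no change; set of 7 is {1, 2, 3, 7, 8, 9, 12}
Step 14: union(10, 9) -> merged; set of 10 now {1, 2, 3, 7, 8, 9, 10, 12}
Step 15: find(4) -> no change; set of 4 is {4}
Step 16: find(2) -> no change; set of 2 is {1, 2, 3, 7, 8, 9, 10, 12}
Step 17: find(10) -> no change; set of 10 is {1, 2, 3, 7, 8, 9, 10, 12}
Step 18: union(11, 12) -> merged; set of 11 now {1, 2, 3, 7, 8, 9, 10, 11, 12}
Step 19: union(4, 12) -> merged; set of 4 now {1, 2, 3, 4, 7, 8, 9, 10, 11, 12}
Step 20: union(10, 9) -> already same set; set of 10 now {1, 2, 3, 4, 7, 8, 9, 10, 11, 12}
Step 21: union(11, 12) -> already same set; set of 11 now {1, 2, 3, 4, 7, 8, 9, 10, 11, 12}
Step 22: union(5, 11) -> merged; set of 5 now {1, 2, 3, 4, 5, 7, 8, 9, 10, 11, 12}
Step 23: union(2, 4) -> already same set; set of 2 now {1, 2, 3, 4, 5, 7, 8, 9, 10, 11, 12}
Step 24: find(2) -> no change; set of 2 is {1, 2, 3, 4, 5, 7, 8, 9, 10, 11, 12}
Step 25: union(12, 0) -> merged; set of 12 now {0, 1, 2, 3, 4, 5, 7, 8, 9, 10, 11, 12}
Component of 4: {0, 1, 2, 3, 4, 5, 7, 8, 9, 10, 11, 12}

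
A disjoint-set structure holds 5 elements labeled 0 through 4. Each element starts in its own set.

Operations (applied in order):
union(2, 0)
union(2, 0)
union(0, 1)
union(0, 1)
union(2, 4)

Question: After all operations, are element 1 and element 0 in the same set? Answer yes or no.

Answer: yes

Derivation:
Step 1: union(2, 0) -> merged; set of 2 now {0, 2}
Step 2: union(2, 0) -> already same set; set of 2 now {0, 2}
Step 3: union(0, 1) -> merged; set of 0 now {0, 1, 2}
Step 4: union(0, 1) -> already same set; set of 0 now {0, 1, 2}
Step 5: union(2, 4) -> merged; set of 2 now {0, 1, 2, 4}
Set of 1: {0, 1, 2, 4}; 0 is a member.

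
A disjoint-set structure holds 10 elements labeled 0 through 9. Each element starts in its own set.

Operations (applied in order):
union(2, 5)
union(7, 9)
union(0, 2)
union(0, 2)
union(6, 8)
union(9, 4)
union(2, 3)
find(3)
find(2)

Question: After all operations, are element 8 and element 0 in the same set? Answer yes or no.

Answer: no

Derivation:
Step 1: union(2, 5) -> merged; set of 2 now {2, 5}
Step 2: union(7, 9) -> merged; set of 7 now {7, 9}
Step 3: union(0, 2) -> merged; set of 0 now {0, 2, 5}
Step 4: union(0, 2) -> already same set; set of 0 now {0, 2, 5}
Step 5: union(6, 8) -> merged; set of 6 now {6, 8}
Step 6: union(9, 4) -> merged; set of 9 now {4, 7, 9}
Step 7: union(2, 3) -> merged; set of 2 now {0, 2, 3, 5}
Step 8: find(3) -> no change; set of 3 is {0, 2, 3, 5}
Step 9: find(2) -> no change; set of 2 is {0, 2, 3, 5}
Set of 8: {6, 8}; 0 is not a member.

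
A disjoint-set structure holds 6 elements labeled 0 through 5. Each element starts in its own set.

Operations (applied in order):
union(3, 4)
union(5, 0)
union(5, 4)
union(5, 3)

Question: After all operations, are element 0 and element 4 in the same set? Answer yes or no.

Step 1: union(3, 4) -> merged; set of 3 now {3, 4}
Step 2: union(5, 0) -> merged; set of 5 now {0, 5}
Step 3: union(5, 4) -> merged; set of 5 now {0, 3, 4, 5}
Step 4: union(5, 3) -> already same set; set of 5 now {0, 3, 4, 5}
Set of 0: {0, 3, 4, 5}; 4 is a member.

Answer: yes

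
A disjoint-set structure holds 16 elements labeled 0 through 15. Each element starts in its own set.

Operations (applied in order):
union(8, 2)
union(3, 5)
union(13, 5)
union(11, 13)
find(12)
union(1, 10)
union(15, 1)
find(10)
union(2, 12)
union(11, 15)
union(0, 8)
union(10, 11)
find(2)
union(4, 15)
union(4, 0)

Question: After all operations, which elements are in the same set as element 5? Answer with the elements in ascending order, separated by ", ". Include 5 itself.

Answer: 0, 1, 2, 3, 4, 5, 8, 10, 11, 12, 13, 15

Derivation:
Step 1: union(8, 2) -> merged; set of 8 now {2, 8}
Step 2: union(3, 5) -> merged; set of 3 now {3, 5}
Step 3: union(13, 5) -> merged; set of 13 now {3, 5, 13}
Step 4: union(11, 13) -> merged; set of 11 now {3, 5, 11, 13}
Step 5: find(12) -> no change; set of 12 is {12}
Step 6: union(1, 10) -> merged; set of 1 now {1, 10}
Step 7: union(15, 1) -> merged; set of 15 now {1, 10, 15}
Step 8: find(10) -> no change; set of 10 is {1, 10, 15}
Step 9: union(2, 12) -> merged; set of 2 now {2, 8, 12}
Step 10: union(11, 15) -> merged; set of 11 now {1, 3, 5, 10, 11, 13, 15}
Step 11: union(0, 8) -> merged; set of 0 now {0, 2, 8, 12}
Step 12: union(10, 11) -> already same set; set of 10 now {1, 3, 5, 10, 11, 13, 15}
Step 13: find(2) -> no change; set of 2 is {0, 2, 8, 12}
Step 14: union(4, 15) -> merged; set of 4 now {1, 3, 4, 5, 10, 11, 13, 15}
Step 15: union(4, 0) -> merged; set of 4 now {0, 1, 2, 3, 4, 5, 8, 10, 11, 12, 13, 15}
Component of 5: {0, 1, 2, 3, 4, 5, 8, 10, 11, 12, 13, 15}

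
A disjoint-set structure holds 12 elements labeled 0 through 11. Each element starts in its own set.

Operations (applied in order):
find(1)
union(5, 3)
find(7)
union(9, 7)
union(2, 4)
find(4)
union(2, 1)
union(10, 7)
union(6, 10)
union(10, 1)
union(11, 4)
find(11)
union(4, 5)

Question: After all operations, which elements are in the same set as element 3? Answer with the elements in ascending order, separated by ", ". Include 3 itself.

Step 1: find(1) -> no change; set of 1 is {1}
Step 2: union(5, 3) -> merged; set of 5 now {3, 5}
Step 3: find(7) -> no change; set of 7 is {7}
Step 4: union(9, 7) -> merged; set of 9 now {7, 9}
Step 5: union(2, 4) -> merged; set of 2 now {2, 4}
Step 6: find(4) -> no change; set of 4 is {2, 4}
Step 7: union(2, 1) -> merged; set of 2 now {1, 2, 4}
Step 8: union(10, 7) -> merged; set of 10 now {7, 9, 10}
Step 9: union(6, 10) -> merged; set of 6 now {6, 7, 9, 10}
Step 10: union(10, 1) -> merged; set of 10 now {1, 2, 4, 6, 7, 9, 10}
Step 11: union(11, 4) -> merged; set of 11 now {1, 2, 4, 6, 7, 9, 10, 11}
Step 12: find(11) -> no change; set of 11 is {1, 2, 4, 6, 7, 9, 10, 11}
Step 13: union(4, 5) -> merged; set of 4 now {1, 2, 3, 4, 5, 6, 7, 9, 10, 11}
Component of 3: {1, 2, 3, 4, 5, 6, 7, 9, 10, 11}

Answer: 1, 2, 3, 4, 5, 6, 7, 9, 10, 11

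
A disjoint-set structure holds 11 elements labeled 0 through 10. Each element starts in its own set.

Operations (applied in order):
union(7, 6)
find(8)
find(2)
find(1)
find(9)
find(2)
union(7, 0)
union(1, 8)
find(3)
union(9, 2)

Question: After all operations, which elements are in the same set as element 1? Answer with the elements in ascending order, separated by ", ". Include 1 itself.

Answer: 1, 8

Derivation:
Step 1: union(7, 6) -> merged; set of 7 now {6, 7}
Step 2: find(8) -> no change; set of 8 is {8}
Step 3: find(2) -> no change; set of 2 is {2}
Step 4: find(1) -> no change; set of 1 is {1}
Step 5: find(9) -> no change; set of 9 is {9}
Step 6: find(2) -> no change; set of 2 is {2}
Step 7: union(7, 0) -> merged; set of 7 now {0, 6, 7}
Step 8: union(1, 8) -> merged; set of 1 now {1, 8}
Step 9: find(3) -> no change; set of 3 is {3}
Step 10: union(9, 2) -> merged; set of 9 now {2, 9}
Component of 1: {1, 8}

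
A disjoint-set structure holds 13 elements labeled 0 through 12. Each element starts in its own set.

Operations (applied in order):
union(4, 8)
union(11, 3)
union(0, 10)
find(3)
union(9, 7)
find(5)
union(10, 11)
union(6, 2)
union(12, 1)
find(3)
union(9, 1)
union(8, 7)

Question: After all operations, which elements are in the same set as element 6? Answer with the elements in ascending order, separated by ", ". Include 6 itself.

Step 1: union(4, 8) -> merged; set of 4 now {4, 8}
Step 2: union(11, 3) -> merged; set of 11 now {3, 11}
Step 3: union(0, 10) -> merged; set of 0 now {0, 10}
Step 4: find(3) -> no change; set of 3 is {3, 11}
Step 5: union(9, 7) -> merged; set of 9 now {7, 9}
Step 6: find(5) -> no change; set of 5 is {5}
Step 7: union(10, 11) -> merged; set of 10 now {0, 3, 10, 11}
Step 8: union(6, 2) -> merged; set of 6 now {2, 6}
Step 9: union(12, 1) -> merged; set of 12 now {1, 12}
Step 10: find(3) -> no change; set of 3 is {0, 3, 10, 11}
Step 11: union(9, 1) -> merged; set of 9 now {1, 7, 9, 12}
Step 12: union(8, 7) -> merged; set of 8 now {1, 4, 7, 8, 9, 12}
Component of 6: {2, 6}

Answer: 2, 6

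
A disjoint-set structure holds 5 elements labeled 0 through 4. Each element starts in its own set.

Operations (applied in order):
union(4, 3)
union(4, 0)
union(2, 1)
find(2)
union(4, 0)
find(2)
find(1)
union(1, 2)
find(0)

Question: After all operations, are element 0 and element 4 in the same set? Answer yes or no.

Answer: yes

Derivation:
Step 1: union(4, 3) -> merged; set of 4 now {3, 4}
Step 2: union(4, 0) -> merged; set of 4 now {0, 3, 4}
Step 3: union(2, 1) -> merged; set of 2 now {1, 2}
Step 4: find(2) -> no change; set of 2 is {1, 2}
Step 5: union(4, 0) -> already same set; set of 4 now {0, 3, 4}
Step 6: find(2) -> no change; set of 2 is {1, 2}
Step 7: find(1) -> no change; set of 1 is {1, 2}
Step 8: union(1, 2) -> already same set; set of 1 now {1, 2}
Step 9: find(0) -> no change; set of 0 is {0, 3, 4}
Set of 0: {0, 3, 4}; 4 is a member.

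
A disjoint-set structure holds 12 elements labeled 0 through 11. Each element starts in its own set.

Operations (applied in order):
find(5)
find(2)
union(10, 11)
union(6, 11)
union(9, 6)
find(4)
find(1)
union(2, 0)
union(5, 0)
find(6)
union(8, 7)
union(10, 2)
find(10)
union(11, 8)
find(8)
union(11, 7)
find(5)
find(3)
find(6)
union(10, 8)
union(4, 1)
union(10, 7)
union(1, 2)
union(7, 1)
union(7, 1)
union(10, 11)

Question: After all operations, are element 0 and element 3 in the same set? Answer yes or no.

Answer: no

Derivation:
Step 1: find(5) -> no change; set of 5 is {5}
Step 2: find(2) -> no change; set of 2 is {2}
Step 3: union(10, 11) -> merged; set of 10 now {10, 11}
Step 4: union(6, 11) -> merged; set of 6 now {6, 10, 11}
Step 5: union(9, 6) -> merged; set of 9 now {6, 9, 10, 11}
Step 6: find(4) -> no change; set of 4 is {4}
Step 7: find(1) -> no change; set of 1 is {1}
Step 8: union(2, 0) -> merged; set of 2 now {0, 2}
Step 9: union(5, 0) -> merged; set of 5 now {0, 2, 5}
Step 10: find(6) -> no change; set of 6 is {6, 9, 10, 11}
Step 11: union(8, 7) -> merged; set of 8 now {7, 8}
Step 12: union(10, 2) -> merged; set of 10 now {0, 2, 5, 6, 9, 10, 11}
Step 13: find(10) -> no change; set of 10 is {0, 2, 5, 6, 9, 10, 11}
Step 14: union(11, 8) -> merged; set of 11 now {0, 2, 5, 6, 7, 8, 9, 10, 11}
Step 15: find(8) -> no change; set of 8 is {0, 2, 5, 6, 7, 8, 9, 10, 11}
Step 16: union(11, 7) -> already same set; set of 11 now {0, 2, 5, 6, 7, 8, 9, 10, 11}
Step 17: find(5) -> no change; set of 5 is {0, 2, 5, 6, 7, 8, 9, 10, 11}
Step 18: find(3) -> no change; set of 3 is {3}
Step 19: find(6) -> no change; set of 6 is {0, 2, 5, 6, 7, 8, 9, 10, 11}
Step 20: union(10, 8) -> already same set; set of 10 now {0, 2, 5, 6, 7, 8, 9, 10, 11}
Step 21: union(4, 1) -> merged; set of 4 now {1, 4}
Step 22: union(10, 7) -> already same set; set of 10 now {0, 2, 5, 6, 7, 8, 9, 10, 11}
Step 23: union(1, 2) -> merged; set of 1 now {0, 1, 2, 4, 5, 6, 7, 8, 9, 10, 11}
Step 24: union(7, 1) -> already same set; set of 7 now {0, 1, 2, 4, 5, 6, 7, 8, 9, 10, 11}
Step 25: union(7, 1) -> already same set; set of 7 now {0, 1, 2, 4, 5, 6, 7, 8, 9, 10, 11}
Step 26: union(10, 11) -> already same set; set of 10 now {0, 1, 2, 4, 5, 6, 7, 8, 9, 10, 11}
Set of 0: {0, 1, 2, 4, 5, 6, 7, 8, 9, 10, 11}; 3 is not a member.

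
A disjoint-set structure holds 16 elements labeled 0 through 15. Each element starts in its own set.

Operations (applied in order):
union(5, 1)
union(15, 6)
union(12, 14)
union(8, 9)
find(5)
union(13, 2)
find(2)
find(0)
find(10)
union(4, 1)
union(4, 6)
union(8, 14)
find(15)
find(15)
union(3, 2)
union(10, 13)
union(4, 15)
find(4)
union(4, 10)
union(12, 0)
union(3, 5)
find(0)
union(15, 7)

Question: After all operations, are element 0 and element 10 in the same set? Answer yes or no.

Step 1: union(5, 1) -> merged; set of 5 now {1, 5}
Step 2: union(15, 6) -> merged; set of 15 now {6, 15}
Step 3: union(12, 14) -> merged; set of 12 now {12, 14}
Step 4: union(8, 9) -> merged; set of 8 now {8, 9}
Step 5: find(5) -> no change; set of 5 is {1, 5}
Step 6: union(13, 2) -> merged; set of 13 now {2, 13}
Step 7: find(2) -> no change; set of 2 is {2, 13}
Step 8: find(0) -> no change; set of 0 is {0}
Step 9: find(10) -> no change; set of 10 is {10}
Step 10: union(4, 1) -> merged; set of 4 now {1, 4, 5}
Step 11: union(4, 6) -> merged; set of 4 now {1, 4, 5, 6, 15}
Step 12: union(8, 14) -> merged; set of 8 now {8, 9, 12, 14}
Step 13: find(15) -> no change; set of 15 is {1, 4, 5, 6, 15}
Step 14: find(15) -> no change; set of 15 is {1, 4, 5, 6, 15}
Step 15: union(3, 2) -> merged; set of 3 now {2, 3, 13}
Step 16: union(10, 13) -> merged; set of 10 now {2, 3, 10, 13}
Step 17: union(4, 15) -> already same set; set of 4 now {1, 4, 5, 6, 15}
Step 18: find(4) -> no change; set of 4 is {1, 4, 5, 6, 15}
Step 19: union(4, 10) -> merged; set of 4 now {1, 2, 3, 4, 5, 6, 10, 13, 15}
Step 20: union(12, 0) -> merged; set of 12 now {0, 8, 9, 12, 14}
Step 21: union(3, 5) -> already same set; set of 3 now {1, 2, 3, 4, 5, 6, 10, 13, 15}
Step 22: find(0) -> no change; set of 0 is {0, 8, 9, 12, 14}
Step 23: union(15, 7) -> merged; set of 15 now {1, 2, 3, 4, 5, 6, 7, 10, 13, 15}
Set of 0: {0, 8, 9, 12, 14}; 10 is not a member.

Answer: no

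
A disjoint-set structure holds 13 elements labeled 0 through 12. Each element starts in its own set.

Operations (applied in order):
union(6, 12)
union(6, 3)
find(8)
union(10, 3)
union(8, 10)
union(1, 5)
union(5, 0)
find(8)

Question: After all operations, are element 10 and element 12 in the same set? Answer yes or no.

Step 1: union(6, 12) -> merged; set of 6 now {6, 12}
Step 2: union(6, 3) -> merged; set of 6 now {3, 6, 12}
Step 3: find(8) -> no change; set of 8 is {8}
Step 4: union(10, 3) -> merged; set of 10 now {3, 6, 10, 12}
Step 5: union(8, 10) -> merged; set of 8 now {3, 6, 8, 10, 12}
Step 6: union(1, 5) -> merged; set of 1 now {1, 5}
Step 7: union(5, 0) -> merged; set of 5 now {0, 1, 5}
Step 8: find(8) -> no change; set of 8 is {3, 6, 8, 10, 12}
Set of 10: {3, 6, 8, 10, 12}; 12 is a member.

Answer: yes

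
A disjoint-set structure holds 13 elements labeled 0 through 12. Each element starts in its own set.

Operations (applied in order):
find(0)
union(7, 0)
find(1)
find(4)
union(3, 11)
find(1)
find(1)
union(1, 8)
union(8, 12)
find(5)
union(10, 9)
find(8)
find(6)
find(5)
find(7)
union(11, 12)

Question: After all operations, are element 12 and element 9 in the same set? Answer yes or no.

Step 1: find(0) -> no change; set of 0 is {0}
Step 2: union(7, 0) -> merged; set of 7 now {0, 7}
Step 3: find(1) -> no change; set of 1 is {1}
Step 4: find(4) -> no change; set of 4 is {4}
Step 5: union(3, 11) -> merged; set of 3 now {3, 11}
Step 6: find(1) -> no change; set of 1 is {1}
Step 7: find(1) -> no change; set of 1 is {1}
Step 8: union(1, 8) -> merged; set of 1 now {1, 8}
Step 9: union(8, 12) -> merged; set of 8 now {1, 8, 12}
Step 10: find(5) -> no change; set of 5 is {5}
Step 11: union(10, 9) -> merged; set of 10 now {9, 10}
Step 12: find(8) -> no change; set of 8 is {1, 8, 12}
Step 13: find(6) -> no change; set of 6 is {6}
Step 14: find(5) -> no change; set of 5 is {5}
Step 15: find(7) -> no change; set of 7 is {0, 7}
Step 16: union(11, 12) -> merged; set of 11 now {1, 3, 8, 11, 12}
Set of 12: {1, 3, 8, 11, 12}; 9 is not a member.

Answer: no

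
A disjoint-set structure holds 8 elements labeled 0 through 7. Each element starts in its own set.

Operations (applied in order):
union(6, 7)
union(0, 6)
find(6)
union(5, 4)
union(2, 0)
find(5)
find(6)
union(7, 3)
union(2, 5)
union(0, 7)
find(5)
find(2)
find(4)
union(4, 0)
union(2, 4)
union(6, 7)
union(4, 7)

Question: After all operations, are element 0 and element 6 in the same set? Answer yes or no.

Answer: yes

Derivation:
Step 1: union(6, 7) -> merged; set of 6 now {6, 7}
Step 2: union(0, 6) -> merged; set of 0 now {0, 6, 7}
Step 3: find(6) -> no change; set of 6 is {0, 6, 7}
Step 4: union(5, 4) -> merged; set of 5 now {4, 5}
Step 5: union(2, 0) -> merged; set of 2 now {0, 2, 6, 7}
Step 6: find(5) -> no change; set of 5 is {4, 5}
Step 7: find(6) -> no change; set of 6 is {0, 2, 6, 7}
Step 8: union(7, 3) -> merged; set of 7 now {0, 2, 3, 6, 7}
Step 9: union(2, 5) -> merged; set of 2 now {0, 2, 3, 4, 5, 6, 7}
Step 10: union(0, 7) -> already same set; set of 0 now {0, 2, 3, 4, 5, 6, 7}
Step 11: find(5) -> no change; set of 5 is {0, 2, 3, 4, 5, 6, 7}
Step 12: find(2) -> no change; set of 2 is {0, 2, 3, 4, 5, 6, 7}
Step 13: find(4) -> no change; set of 4 is {0, 2, 3, 4, 5, 6, 7}
Step 14: union(4, 0) -> already same set; set of 4 now {0, 2, 3, 4, 5, 6, 7}
Step 15: union(2, 4) -> already same set; set of 2 now {0, 2, 3, 4, 5, 6, 7}
Step 16: union(6, 7) -> already same set; set of 6 now {0, 2, 3, 4, 5, 6, 7}
Step 17: union(4, 7) -> already same set; set of 4 now {0, 2, 3, 4, 5, 6, 7}
Set of 0: {0, 2, 3, 4, 5, 6, 7}; 6 is a member.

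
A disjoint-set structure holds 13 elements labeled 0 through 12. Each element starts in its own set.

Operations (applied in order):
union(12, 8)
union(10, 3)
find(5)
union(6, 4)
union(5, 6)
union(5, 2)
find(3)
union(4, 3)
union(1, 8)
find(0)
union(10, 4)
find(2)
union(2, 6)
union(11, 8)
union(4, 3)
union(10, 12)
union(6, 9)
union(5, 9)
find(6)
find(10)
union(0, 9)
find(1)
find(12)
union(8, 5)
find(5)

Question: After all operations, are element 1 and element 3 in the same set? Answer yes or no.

Step 1: union(12, 8) -> merged; set of 12 now {8, 12}
Step 2: union(10, 3) -> merged; set of 10 now {3, 10}
Step 3: find(5) -> no change; set of 5 is {5}
Step 4: union(6, 4) -> merged; set of 6 now {4, 6}
Step 5: union(5, 6) -> merged; set of 5 now {4, 5, 6}
Step 6: union(5, 2) -> merged; set of 5 now {2, 4, 5, 6}
Step 7: find(3) -> no change; set of 3 is {3, 10}
Step 8: union(4, 3) -> merged; set of 4 now {2, 3, 4, 5, 6, 10}
Step 9: union(1, 8) -> merged; set of 1 now {1, 8, 12}
Step 10: find(0) -> no change; set of 0 is {0}
Step 11: union(10, 4) -> already same set; set of 10 now {2, 3, 4, 5, 6, 10}
Step 12: find(2) -> no change; set of 2 is {2, 3, 4, 5, 6, 10}
Step 13: union(2, 6) -> already same set; set of 2 now {2, 3, 4, 5, 6, 10}
Step 14: union(11, 8) -> merged; set of 11 now {1, 8, 11, 12}
Step 15: union(4, 3) -> already same set; set of 4 now {2, 3, 4, 5, 6, 10}
Step 16: union(10, 12) -> merged; set of 10 now {1, 2, 3, 4, 5, 6, 8, 10, 11, 12}
Step 17: union(6, 9) -> merged; set of 6 now {1, 2, 3, 4, 5, 6, 8, 9, 10, 11, 12}
Step 18: union(5, 9) -> already same set; set of 5 now {1, 2, 3, 4, 5, 6, 8, 9, 10, 11, 12}
Step 19: find(6) -> no change; set of 6 is {1, 2, 3, 4, 5, 6, 8, 9, 10, 11, 12}
Step 20: find(10) -> no change; set of 10 is {1, 2, 3, 4, 5, 6, 8, 9, 10, 11, 12}
Step 21: union(0, 9) -> merged; set of 0 now {0, 1, 2, 3, 4, 5, 6, 8, 9, 10, 11, 12}
Step 22: find(1) -> no change; set of 1 is {0, 1, 2, 3, 4, 5, 6, 8, 9, 10, 11, 12}
Step 23: find(12) -> no change; set of 12 is {0, 1, 2, 3, 4, 5, 6, 8, 9, 10, 11, 12}
Step 24: union(8, 5) -> already same set; set of 8 now {0, 1, 2, 3, 4, 5, 6, 8, 9, 10, 11, 12}
Step 25: find(5) -> no change; set of 5 is {0, 1, 2, 3, 4, 5, 6, 8, 9, 10, 11, 12}
Set of 1: {0, 1, 2, 3, 4, 5, 6, 8, 9, 10, 11, 12}; 3 is a member.

Answer: yes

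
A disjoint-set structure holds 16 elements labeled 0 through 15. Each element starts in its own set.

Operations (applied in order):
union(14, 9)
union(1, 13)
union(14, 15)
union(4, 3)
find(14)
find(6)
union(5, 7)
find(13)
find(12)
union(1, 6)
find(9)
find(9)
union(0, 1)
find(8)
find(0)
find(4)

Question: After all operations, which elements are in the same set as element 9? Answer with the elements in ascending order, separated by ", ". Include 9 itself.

Answer: 9, 14, 15

Derivation:
Step 1: union(14, 9) -> merged; set of 14 now {9, 14}
Step 2: union(1, 13) -> merged; set of 1 now {1, 13}
Step 3: union(14, 15) -> merged; set of 14 now {9, 14, 15}
Step 4: union(4, 3) -> merged; set of 4 now {3, 4}
Step 5: find(14) -> no change; set of 14 is {9, 14, 15}
Step 6: find(6) -> no change; set of 6 is {6}
Step 7: union(5, 7) -> merged; set of 5 now {5, 7}
Step 8: find(13) -> no change; set of 13 is {1, 13}
Step 9: find(12) -> no change; set of 12 is {12}
Step 10: union(1, 6) -> merged; set of 1 now {1, 6, 13}
Step 11: find(9) -> no change; set of 9 is {9, 14, 15}
Step 12: find(9) -> no change; set of 9 is {9, 14, 15}
Step 13: union(0, 1) -> merged; set of 0 now {0, 1, 6, 13}
Step 14: find(8) -> no change; set of 8 is {8}
Step 15: find(0) -> no change; set of 0 is {0, 1, 6, 13}
Step 16: find(4) -> no change; set of 4 is {3, 4}
Component of 9: {9, 14, 15}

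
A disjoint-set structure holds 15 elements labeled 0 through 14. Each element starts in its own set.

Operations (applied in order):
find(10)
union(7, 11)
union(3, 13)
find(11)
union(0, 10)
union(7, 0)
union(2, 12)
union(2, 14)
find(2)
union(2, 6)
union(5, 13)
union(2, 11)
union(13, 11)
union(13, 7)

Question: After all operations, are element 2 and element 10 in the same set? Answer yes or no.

Step 1: find(10) -> no change; set of 10 is {10}
Step 2: union(7, 11) -> merged; set of 7 now {7, 11}
Step 3: union(3, 13) -> merged; set of 3 now {3, 13}
Step 4: find(11) -> no change; set of 11 is {7, 11}
Step 5: union(0, 10) -> merged; set of 0 now {0, 10}
Step 6: union(7, 0) -> merged; set of 7 now {0, 7, 10, 11}
Step 7: union(2, 12) -> merged; set of 2 now {2, 12}
Step 8: union(2, 14) -> merged; set of 2 now {2, 12, 14}
Step 9: find(2) -> no change; set of 2 is {2, 12, 14}
Step 10: union(2, 6) -> merged; set of 2 now {2, 6, 12, 14}
Step 11: union(5, 13) -> merged; set of 5 now {3, 5, 13}
Step 12: union(2, 11) -> merged; set of 2 now {0, 2, 6, 7, 10, 11, 12, 14}
Step 13: union(13, 11) -> merged; set of 13 now {0, 2, 3, 5, 6, 7, 10, 11, 12, 13, 14}
Step 14: union(13, 7) -> already same set; set of 13 now {0, 2, 3, 5, 6, 7, 10, 11, 12, 13, 14}
Set of 2: {0, 2, 3, 5, 6, 7, 10, 11, 12, 13, 14}; 10 is a member.

Answer: yes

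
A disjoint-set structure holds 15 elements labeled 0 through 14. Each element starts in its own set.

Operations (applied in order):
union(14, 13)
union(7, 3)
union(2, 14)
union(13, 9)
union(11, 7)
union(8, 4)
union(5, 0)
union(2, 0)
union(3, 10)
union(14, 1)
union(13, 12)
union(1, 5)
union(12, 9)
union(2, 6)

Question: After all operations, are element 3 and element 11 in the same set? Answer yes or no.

Step 1: union(14, 13) -> merged; set of 14 now {13, 14}
Step 2: union(7, 3) -> merged; set of 7 now {3, 7}
Step 3: union(2, 14) -> merged; set of 2 now {2, 13, 14}
Step 4: union(13, 9) -> merged; set of 13 now {2, 9, 13, 14}
Step 5: union(11, 7) -> merged; set of 11 now {3, 7, 11}
Step 6: union(8, 4) -> merged; set of 8 now {4, 8}
Step 7: union(5, 0) -> merged; set of 5 now {0, 5}
Step 8: union(2, 0) -> merged; set of 2 now {0, 2, 5, 9, 13, 14}
Step 9: union(3, 10) -> merged; set of 3 now {3, 7, 10, 11}
Step 10: union(14, 1) -> merged; set of 14 now {0, 1, 2, 5, 9, 13, 14}
Step 11: union(13, 12) -> merged; set of 13 now {0, 1, 2, 5, 9, 12, 13, 14}
Step 12: union(1, 5) -> already same set; set of 1 now {0, 1, 2, 5, 9, 12, 13, 14}
Step 13: union(12, 9) -> already same set; set of 12 now {0, 1, 2, 5, 9, 12, 13, 14}
Step 14: union(2, 6) -> merged; set of 2 now {0, 1, 2, 5, 6, 9, 12, 13, 14}
Set of 3: {3, 7, 10, 11}; 11 is a member.

Answer: yes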